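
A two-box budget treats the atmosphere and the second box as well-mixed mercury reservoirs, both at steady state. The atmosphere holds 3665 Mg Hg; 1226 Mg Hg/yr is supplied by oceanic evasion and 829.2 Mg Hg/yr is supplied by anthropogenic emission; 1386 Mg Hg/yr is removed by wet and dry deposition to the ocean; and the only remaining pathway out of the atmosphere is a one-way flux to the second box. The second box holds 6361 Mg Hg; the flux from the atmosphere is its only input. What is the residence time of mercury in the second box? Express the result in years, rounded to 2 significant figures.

Balance the atmosphere: ΣF_in = 1226 + 829.2 = 2055.2 Mg Hg/yr.
Flux to the second box = ΣF_in − (1386) = 669.20 Mg Hg/yr.
At steady state the output of the second box equals its input, 669.20 Mg Hg/yr.
τ = M / F = 6361 / 669.20 = 9.505 yr.

9.5 yr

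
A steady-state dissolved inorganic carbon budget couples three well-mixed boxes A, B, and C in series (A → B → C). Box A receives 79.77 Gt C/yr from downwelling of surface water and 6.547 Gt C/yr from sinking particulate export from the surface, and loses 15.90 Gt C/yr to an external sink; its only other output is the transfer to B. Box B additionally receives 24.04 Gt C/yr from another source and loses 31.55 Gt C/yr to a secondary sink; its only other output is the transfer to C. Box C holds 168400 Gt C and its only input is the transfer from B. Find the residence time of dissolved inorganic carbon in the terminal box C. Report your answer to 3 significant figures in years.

Box A: F(A→B) = (79.77 + 6.547) − 15.90 = 70.417 Gt C/yr.
Box B: F(B→C) = (70.417 + 24.04) − 31.55 = 62.907 Gt C/yr.
Box C throughput = its input = 62.907 Gt C/yr; τ = 168400 / 62.907 = 2677 yr.

2680 yr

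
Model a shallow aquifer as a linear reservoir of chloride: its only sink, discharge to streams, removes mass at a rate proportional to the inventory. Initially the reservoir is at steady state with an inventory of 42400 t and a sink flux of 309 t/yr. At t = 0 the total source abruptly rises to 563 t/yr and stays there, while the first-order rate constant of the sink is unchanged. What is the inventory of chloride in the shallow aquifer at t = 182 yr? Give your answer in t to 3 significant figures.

68000 t

The sink rate constant is k = F₀/M₀ = 309/42400 = 0.007288 yr⁻¹.
Solving dM/dt = F₁ − kM with M(0) = M₀ gives M(t) = F₁/k + (M₀ − F₁/k)·e^(−kt).
F₁/k = 563/0.007288 = 77253 t; kt = 0.007288 × 182 = 1.326, e^(−kt) = 0.2654.
M(182) = 77253 + (42400 − 77253) × 0.2654 = 77253 − 9251 = 68002 t.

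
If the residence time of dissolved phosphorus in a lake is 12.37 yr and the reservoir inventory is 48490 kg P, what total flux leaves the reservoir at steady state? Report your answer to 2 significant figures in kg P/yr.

F = M / τ = 48490 / 12.37 = 3920 kg P/yr.

3900 kg P/yr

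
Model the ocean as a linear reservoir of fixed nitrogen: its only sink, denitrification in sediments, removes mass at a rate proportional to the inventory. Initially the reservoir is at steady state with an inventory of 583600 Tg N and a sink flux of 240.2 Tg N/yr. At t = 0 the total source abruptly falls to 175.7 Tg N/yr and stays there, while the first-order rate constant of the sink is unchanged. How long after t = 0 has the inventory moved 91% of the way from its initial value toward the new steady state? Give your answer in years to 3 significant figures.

τ = M₀/F₀ = 583600/240.2 = 2430 yr.
The remaining gap fraction is e^(−t/τ); 91% covered ⇒ e^(−t/τ) = 0.0900.
t = −τ ln(0.0900) = 2430 × 2.408 = 5850 yr.

5850 yr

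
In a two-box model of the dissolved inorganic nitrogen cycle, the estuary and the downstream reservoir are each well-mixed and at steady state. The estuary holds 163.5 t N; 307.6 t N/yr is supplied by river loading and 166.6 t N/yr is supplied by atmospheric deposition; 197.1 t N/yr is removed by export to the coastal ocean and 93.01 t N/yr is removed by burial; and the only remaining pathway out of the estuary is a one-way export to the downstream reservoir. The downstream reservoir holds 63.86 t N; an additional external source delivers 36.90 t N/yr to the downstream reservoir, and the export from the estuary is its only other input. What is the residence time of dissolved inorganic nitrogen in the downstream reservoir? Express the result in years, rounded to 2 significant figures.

0.29 yr

Balance the estuary: ΣF_in = 307.6 + 166.6 = 474.20 t N/yr.
Export to the downstream reservoir = ΣF_in − (197.1 + 93.01) = 184.09 t N/yr.
Total input to the downstream reservoir = 184.09 + 36.90 = 220.99 t N/yr; at steady state this equals its total output.
τ = M / F = 63.86 / 220.99 = 0.2890 yr.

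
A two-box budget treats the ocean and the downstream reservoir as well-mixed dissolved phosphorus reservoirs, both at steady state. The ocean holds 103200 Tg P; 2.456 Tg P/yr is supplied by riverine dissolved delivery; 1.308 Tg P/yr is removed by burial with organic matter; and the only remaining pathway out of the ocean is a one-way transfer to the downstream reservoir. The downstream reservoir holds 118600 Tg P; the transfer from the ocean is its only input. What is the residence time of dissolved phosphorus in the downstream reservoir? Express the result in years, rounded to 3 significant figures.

Balance the ocean: ΣF_in = 2.4560 Tg P/yr.
Transfer to the downstream reservoir = ΣF_in − (1.308) = 1.1480 Tg P/yr.
At steady state the output of the downstream reservoir equals its input, 1.1480 Tg P/yr.
τ = M / F = 118600 / 1.1480 = 103300 yr.

103000 yr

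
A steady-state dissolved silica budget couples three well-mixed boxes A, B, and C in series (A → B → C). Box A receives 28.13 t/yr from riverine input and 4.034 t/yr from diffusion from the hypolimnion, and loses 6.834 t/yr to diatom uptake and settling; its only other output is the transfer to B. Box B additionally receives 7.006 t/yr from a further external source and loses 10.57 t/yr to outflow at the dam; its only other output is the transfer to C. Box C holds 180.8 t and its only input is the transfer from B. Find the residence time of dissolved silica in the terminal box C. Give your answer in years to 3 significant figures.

8.31 yr

Box A: F(A→B) = (28.13 + 4.034) − 6.834 = 25.330 t/yr.
Box B: F(B→C) = (25.330 + 7.006) − 10.57 = 21.766 t/yr.
Box C throughput = its input = 21.766 t/yr; τ = 180.8 / 21.766 = 8.307 yr.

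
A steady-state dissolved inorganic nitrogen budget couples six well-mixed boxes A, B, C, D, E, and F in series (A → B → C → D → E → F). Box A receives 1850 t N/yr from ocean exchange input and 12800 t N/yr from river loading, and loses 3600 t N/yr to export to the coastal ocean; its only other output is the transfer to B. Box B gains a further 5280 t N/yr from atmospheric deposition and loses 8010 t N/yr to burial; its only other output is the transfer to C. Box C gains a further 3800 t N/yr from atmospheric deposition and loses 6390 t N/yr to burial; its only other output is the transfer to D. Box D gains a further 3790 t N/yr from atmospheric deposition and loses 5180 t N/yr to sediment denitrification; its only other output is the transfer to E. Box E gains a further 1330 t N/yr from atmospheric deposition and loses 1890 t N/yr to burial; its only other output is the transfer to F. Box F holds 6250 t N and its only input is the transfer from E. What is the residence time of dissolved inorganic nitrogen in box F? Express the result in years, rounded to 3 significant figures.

1.65 yr

Box A: F(A→B) = (1850 + 12800) − 3600 = 11050 t N/yr.
Box B: F(B→C) = (11050 + 5280) − 8010 = 8320.0 t N/yr.
Box C: F(C→D) = (8320.0 + 3800) − 6390 = 5730.0 t N/yr.
Box D: F(D→E) = (5730.0 + 3790) − 5180 = 4340.0 t N/yr.
Box E: F(E→F) = (4340.0 + 1330) − 1890 = 3780.0 t N/yr.
Box F throughput = its input = 3780.0 t N/yr; τ = 6250 / 3780.0 = 1.653 yr.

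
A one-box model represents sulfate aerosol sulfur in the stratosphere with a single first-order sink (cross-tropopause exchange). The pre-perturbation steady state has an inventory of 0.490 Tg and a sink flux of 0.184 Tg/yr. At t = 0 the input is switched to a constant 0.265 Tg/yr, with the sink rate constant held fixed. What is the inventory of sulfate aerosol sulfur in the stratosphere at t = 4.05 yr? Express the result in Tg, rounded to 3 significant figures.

Residence time τ = M₀/F₀ = 2.663 yr. The eventual steady state is M_∞ = M₀·(F₁/F₀) = 0.490 × 0.265/0.184 = 0.70571 Tg.
The anomaly ΔM(t) = M(t) − M_∞ decays as ΔM₀·e^(−t/τ) with ΔM₀ = 0.490 − 0.70571 = −0.2157 Tg.
At t = 4.05 yr, e^(−t/τ) = e^(−1.521) = 0.2185, so ΔM = −0.04714 Tg and M = 0.70571 − 0.04714 = 0.65857 Tg.

0.659 Tg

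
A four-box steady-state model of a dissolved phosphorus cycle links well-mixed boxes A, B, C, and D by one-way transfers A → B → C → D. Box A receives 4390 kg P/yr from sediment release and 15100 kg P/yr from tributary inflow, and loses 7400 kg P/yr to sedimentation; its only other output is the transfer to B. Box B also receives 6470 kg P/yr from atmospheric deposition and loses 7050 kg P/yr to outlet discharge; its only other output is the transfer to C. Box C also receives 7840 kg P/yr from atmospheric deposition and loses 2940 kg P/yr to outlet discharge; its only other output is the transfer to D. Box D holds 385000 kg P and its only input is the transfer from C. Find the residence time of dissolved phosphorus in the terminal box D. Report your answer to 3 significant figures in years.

Box A: F(A→B) = (4390 + 15100) − 7400 = 12090 kg P/yr.
Box B: F(B→C) = (12090 + 6470) − 7050 = 11510 kg P/yr.
Box C: F(C→D) = (11510 + 7840) − 2940 = 16410 kg P/yr.
Box D throughput = its input = 16410 kg P/yr; τ = 385000 / 16410 = 23.46 yr.

23.5 yr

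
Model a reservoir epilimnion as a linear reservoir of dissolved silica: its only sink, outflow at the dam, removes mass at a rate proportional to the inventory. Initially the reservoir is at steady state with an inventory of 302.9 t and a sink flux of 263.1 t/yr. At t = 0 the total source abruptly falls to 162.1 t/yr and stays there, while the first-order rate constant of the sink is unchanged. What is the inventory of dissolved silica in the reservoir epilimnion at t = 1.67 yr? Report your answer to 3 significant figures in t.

214 t

τ = M₀/F₀ = 302.9/263.1 = 1.151 yr; rate constant k = 1/τ.
New steady state M_∞ = F₁/k = F₁·τ = 162.1 × 1.151 = 186.62 t.
M(t) = M_∞ + (M₀ − M_∞)·e^(−t/τ); t/τ = 1.67/1.151 = 1.451, so e^(−t/τ) = 0.2344.
M(t) = 186.62 + 116.3 × 0.2344 = 213.88 t.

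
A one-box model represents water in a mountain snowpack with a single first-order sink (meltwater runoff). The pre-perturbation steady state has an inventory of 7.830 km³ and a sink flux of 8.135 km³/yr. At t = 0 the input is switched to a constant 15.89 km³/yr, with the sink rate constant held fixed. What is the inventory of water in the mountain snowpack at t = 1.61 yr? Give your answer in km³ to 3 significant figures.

Residence time τ = M₀/F₀ = 0.9625 yr. The eventual steady state is M_∞ = M₀·(F₁/F₀) = 7.830 × 15.89/8.135 = 15.294 km³.
The anomaly ΔM(t) = M(t) − M_∞ decays as ΔM₀·e^(−t/τ) with ΔM₀ = 7.830 − 15.294 = −7.464 km³.
At t = 1.61 yr, e^(−t/τ) = e^(−1.673) = 0.1877, so ΔM = −1.401 km³ and M = 15.294 − 1.401 = 13.893 km³.

13.9 km³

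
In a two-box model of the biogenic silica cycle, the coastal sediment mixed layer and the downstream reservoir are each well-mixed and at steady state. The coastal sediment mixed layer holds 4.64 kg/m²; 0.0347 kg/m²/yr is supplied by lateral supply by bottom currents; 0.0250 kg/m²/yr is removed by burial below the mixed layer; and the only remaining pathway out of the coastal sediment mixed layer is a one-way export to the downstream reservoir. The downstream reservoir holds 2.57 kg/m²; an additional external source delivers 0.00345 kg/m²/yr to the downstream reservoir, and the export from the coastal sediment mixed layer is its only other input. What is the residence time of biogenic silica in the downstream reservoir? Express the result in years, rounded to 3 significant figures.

195 yr

Balance the coastal sediment mixed layer: ΣF_in = 0.034700 kg/m²/yr.
Export to the downstream reservoir = ΣF_in − (0.0250) = 0.0097000 kg/m²/yr.
Total input to the downstream reservoir = 0.0097000 + 0.00345 = 0.013150 kg/m²/yr; at steady state this equals its total output.
τ = M / F = 2.57 / 0.013150 = 195.4 yr.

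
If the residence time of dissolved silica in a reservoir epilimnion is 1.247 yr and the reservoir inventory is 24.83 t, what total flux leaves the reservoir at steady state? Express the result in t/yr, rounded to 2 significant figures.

F = M / τ = 24.83 / 1.247 = 19.91 t/yr.

20 t/yr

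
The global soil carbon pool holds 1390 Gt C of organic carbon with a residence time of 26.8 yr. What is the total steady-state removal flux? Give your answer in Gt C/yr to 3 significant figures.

51.9 Gt C/yr

F = M / τ = 1390 / 26.8 = 51.87 Gt C/yr.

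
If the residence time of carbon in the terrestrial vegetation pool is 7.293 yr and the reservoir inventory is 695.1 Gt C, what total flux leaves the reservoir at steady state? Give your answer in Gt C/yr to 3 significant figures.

95.3 Gt C/yr

F = M / τ = 695.1 / 7.293 = 95.31 Gt C/yr.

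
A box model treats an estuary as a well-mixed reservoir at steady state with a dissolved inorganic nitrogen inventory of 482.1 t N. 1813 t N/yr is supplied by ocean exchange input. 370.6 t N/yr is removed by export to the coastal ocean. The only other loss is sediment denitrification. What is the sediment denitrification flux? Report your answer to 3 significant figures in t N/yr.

1440 t N/yr

At steady state ΣF_in = ΣF_out.
ΣF_in = 1813.0 t N/yr.
Sediment denitrification flux = ΣF_in − (370.6) = 1813.0 − 370.6 = 1442 t N/yr.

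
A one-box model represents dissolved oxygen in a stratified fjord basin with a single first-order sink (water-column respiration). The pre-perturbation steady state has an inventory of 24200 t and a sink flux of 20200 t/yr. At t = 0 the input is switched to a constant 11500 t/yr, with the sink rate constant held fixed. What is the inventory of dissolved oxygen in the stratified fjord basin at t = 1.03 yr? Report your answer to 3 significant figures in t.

The sink rate constant is k = F₀/M₀ = 20200/24200 = 0.8347 yr⁻¹.
Solving dM/dt = F₁ − kM with M(0) = M₀ gives M(t) = F₁/k + (M₀ − F₁/k)·e^(−kt).
F₁/k = 11500/0.8347 = 13777 t; kt = 0.8347 × 1.03 = 0.8598, e^(−kt) = 0.4233.
M(1.03) = 13777 + (24200 − 13777) × 0.4233 = 13777 + 4412 = 18189 t.

18200 t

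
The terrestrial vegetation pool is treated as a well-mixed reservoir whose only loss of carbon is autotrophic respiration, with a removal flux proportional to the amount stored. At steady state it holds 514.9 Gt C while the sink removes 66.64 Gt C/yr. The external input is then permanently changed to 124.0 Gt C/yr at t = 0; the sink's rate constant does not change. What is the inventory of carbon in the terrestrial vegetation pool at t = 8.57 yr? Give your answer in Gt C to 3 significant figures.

812 Gt C

The sink rate constant is k = F₀/M₀ = 66.64/514.9 = 0.1294 yr⁻¹.
Solving dM/dt = F₁ − kM with M(0) = M₀ gives M(t) = F₁/k + (M₀ − F₁/k)·e^(−kt).
F₁/k = 124.0/0.1294 = 958.10 Gt C; kt = 0.1294 × 8.57 = 1.109, e^(−kt) = 0.3298.
M(8.57) = 958.10 + (514.9 − 958.10) × 0.3298 = 958.10 − 146.2 = 811.91 Gt C.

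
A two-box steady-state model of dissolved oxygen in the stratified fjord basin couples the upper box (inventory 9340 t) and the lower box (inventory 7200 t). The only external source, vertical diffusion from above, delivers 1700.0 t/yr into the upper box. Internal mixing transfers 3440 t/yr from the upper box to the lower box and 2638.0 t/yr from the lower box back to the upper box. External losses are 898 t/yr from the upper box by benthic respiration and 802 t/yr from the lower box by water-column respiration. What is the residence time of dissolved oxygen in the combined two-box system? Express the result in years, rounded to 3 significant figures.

9.73 yr

Residence time in the combined system uses the total inventory and the total *external* removal — internal exchanges between the two boxes cancel.
M_total = 9340 + 7200 = 16540 t.
ΣF_external_out = 898 + 802 = 1700.0 t/yr.
τ = M_total / ΣF_ext = 16540 / 1700.0 = 9.729 yr.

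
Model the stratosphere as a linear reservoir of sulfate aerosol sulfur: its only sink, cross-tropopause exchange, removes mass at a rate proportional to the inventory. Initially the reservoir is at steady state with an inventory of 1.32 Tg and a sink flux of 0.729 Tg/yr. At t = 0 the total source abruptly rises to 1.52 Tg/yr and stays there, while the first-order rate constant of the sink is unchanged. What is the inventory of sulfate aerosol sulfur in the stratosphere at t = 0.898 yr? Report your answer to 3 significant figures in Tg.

1.88 Tg

τ = M₀/F₀ = 1.32/0.729 = 1.811 yr; rate constant k = 1/τ.
New steady state M_∞ = F₁/k = F₁·τ = 1.52 × 1.811 = 2.7523 Tg.
M(t) = M_∞ + (M₀ − M_∞)·e^(−t/τ); t/τ = 0.898/1.811 = 0.4959, so e^(−t/τ) = 0.6090.
M(t) = 2.7523 − 1.432 × 0.6090 = 1.8800 Tg.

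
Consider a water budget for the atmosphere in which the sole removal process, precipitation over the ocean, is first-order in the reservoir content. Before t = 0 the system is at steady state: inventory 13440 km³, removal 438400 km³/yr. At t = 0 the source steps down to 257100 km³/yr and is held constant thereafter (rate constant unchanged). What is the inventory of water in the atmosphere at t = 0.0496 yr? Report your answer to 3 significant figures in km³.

τ = M₀/F₀ = 13440/438400 = 0.03066 yr; rate constant k = 1/τ.
New steady state M_∞ = F₁/k = F₁·τ = 257100 × 0.03066 = 7881.9 km³.
M(t) = M_∞ + (M₀ − M_∞)·e^(−t/τ); t/τ = 0.0496/0.03066 = 1.618, so e^(−t/τ) = 0.1983.
M(t) = 7881.9 + 5558 × 0.1983 = 8984.1 km³.

8980 km³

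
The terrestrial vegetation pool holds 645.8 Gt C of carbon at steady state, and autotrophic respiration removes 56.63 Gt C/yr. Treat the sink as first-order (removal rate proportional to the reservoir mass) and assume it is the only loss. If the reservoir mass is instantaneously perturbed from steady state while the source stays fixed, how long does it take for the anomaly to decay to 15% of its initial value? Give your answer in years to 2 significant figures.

For a linear reservoir the anomaly decays as exp(−t/τ) with τ = M/F = 645.8/56.63 = 11.40 yr.
exp(−t/τ) = 0.15 ⇒ t = −τ ln(0.15) = 11.40 × 1.897 = 21.63 yr.

22 yr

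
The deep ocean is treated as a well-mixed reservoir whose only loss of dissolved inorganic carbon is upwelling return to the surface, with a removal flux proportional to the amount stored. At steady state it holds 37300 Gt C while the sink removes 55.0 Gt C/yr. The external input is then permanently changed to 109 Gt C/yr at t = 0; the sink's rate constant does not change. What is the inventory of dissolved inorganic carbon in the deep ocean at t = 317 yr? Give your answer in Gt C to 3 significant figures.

51000 Gt C

τ = M₀/F₀ = 37300/55.0 = 678.2 yr; rate constant k = 1/τ.
New steady state M_∞ = F₁/k = F₁·τ = 109 × 678.2 = 73922 Gt C.
M(t) = M_∞ + (M₀ − M_∞)·e^(−t/τ); t/τ = 317/678.2 = 0.4674, so e^(−t/τ) = 0.6266.
M(t) = 73922 − 36620 × 0.6266 = 50974 Gt C.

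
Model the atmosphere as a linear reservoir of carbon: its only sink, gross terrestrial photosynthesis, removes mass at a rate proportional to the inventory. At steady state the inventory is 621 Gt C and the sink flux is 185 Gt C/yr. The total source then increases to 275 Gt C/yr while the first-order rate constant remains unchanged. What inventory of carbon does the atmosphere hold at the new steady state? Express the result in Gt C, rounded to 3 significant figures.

923 Gt C

Rate constant k = F/M = 185 / 621 = 0.2979 yr⁻¹.
At the new steady state, source = k·M_new ⇒ M_new = 275 / 0.2979 = 923.1 Gt C.
(Equivalently M_new = M × F_new/F_old = 621 × 275/185.)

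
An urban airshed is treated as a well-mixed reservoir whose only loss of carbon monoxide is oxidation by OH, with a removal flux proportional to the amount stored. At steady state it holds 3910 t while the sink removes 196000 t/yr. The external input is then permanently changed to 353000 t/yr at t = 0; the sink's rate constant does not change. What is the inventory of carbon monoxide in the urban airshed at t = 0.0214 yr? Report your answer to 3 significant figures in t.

5970 t

The sink rate constant is k = F₀/M₀ = 196000/3910 = 50.13 yr⁻¹.
Solving dM/dt = F₁ − kM with M(0) = M₀ gives M(t) = F₁/k + (M₀ − F₁/k)·e^(−kt).
F₁/k = 353000/50.13 = 7042.0 t; kt = 50.13 × 0.0214 = 1.073, e^(−kt) = 0.3421.
M(0.0214) = 7042.0 + (3910 − 7042.0) × 0.3421 = 7042.0 − 1071 = 5970.6 t.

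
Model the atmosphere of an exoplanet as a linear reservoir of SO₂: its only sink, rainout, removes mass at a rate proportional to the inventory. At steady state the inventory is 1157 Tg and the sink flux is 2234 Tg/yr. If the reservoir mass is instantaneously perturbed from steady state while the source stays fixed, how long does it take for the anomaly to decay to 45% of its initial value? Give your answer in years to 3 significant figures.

0.414 yr

For a linear reservoir the anomaly decays as exp(−t/τ) with τ = M/F = 1157/2234 = 0.5179 yr.
exp(−t/τ) = 0.45 ⇒ t = −τ ln(0.45) = 0.5179 × 0.7985 = 0.4136 yr.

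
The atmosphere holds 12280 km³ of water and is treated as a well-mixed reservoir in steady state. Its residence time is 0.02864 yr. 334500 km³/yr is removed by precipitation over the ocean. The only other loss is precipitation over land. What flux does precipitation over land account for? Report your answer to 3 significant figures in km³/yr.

Total removal F = M/τ = 12280 / 0.02864 = 428800 km³/yr.
Precipitation over land = F − (334500) = 428800 − 334500 = 94270 km³/yr.

94300 km³/yr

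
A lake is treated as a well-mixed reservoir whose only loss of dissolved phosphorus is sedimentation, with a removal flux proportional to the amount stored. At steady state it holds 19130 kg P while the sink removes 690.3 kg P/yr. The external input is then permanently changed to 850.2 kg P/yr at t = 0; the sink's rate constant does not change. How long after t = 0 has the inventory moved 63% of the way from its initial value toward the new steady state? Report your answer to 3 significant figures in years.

27.6 yr

τ = M₀/F₀ = 19130/690.3 = 27.71 yr.
The remaining gap fraction is e^(−t/τ); 63% covered ⇒ e^(−t/τ) = 0.370.
t = −τ ln(0.370) = 27.71 × 0.9943 = 27.55 yr.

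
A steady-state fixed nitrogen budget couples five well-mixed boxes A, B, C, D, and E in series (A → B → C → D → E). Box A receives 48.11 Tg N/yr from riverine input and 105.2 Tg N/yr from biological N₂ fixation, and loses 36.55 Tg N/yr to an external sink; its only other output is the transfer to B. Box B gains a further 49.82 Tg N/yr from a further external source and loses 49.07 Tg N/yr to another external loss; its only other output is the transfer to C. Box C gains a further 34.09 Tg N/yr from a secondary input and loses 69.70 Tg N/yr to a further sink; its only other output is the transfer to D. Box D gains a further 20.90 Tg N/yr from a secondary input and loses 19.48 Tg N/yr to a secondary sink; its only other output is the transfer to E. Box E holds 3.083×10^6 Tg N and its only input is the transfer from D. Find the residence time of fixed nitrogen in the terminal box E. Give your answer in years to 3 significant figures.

Box A: F(A→B) = (48.11 + 105.2) − 36.55 = 116.76 Tg N/yr.
Box B: F(B→C) = (116.76 + 49.82) − 49.07 = 117.51 Tg N/yr.
Box C: F(C→D) = (117.51 + 34.09) − 69.70 = 81.900 Tg N/yr.
Box D: F(D→E) = (81.900 + 20.90) − 19.48 = 83.320 Tg N/yr.
Box E throughput = its input = 83.320 Tg N/yr; τ = 3.083×10^6 / 83.320 = 37000 yr.

37000 yr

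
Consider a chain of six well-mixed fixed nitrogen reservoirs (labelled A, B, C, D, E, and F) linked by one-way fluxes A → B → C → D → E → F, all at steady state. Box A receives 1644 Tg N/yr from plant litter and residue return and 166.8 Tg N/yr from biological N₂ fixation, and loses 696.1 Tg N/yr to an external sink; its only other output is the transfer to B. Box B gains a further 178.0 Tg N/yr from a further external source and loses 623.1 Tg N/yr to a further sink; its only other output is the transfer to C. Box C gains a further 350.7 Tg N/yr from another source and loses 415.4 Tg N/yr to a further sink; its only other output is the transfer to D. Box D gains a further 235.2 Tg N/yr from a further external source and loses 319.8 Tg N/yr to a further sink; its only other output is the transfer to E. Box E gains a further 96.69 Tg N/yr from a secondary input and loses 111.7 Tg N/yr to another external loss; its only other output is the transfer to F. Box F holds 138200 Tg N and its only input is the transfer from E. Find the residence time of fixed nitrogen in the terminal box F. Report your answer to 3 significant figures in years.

274 yr

Box A: F(A→B) = (1644 + 166.8) − 696.1 = 1114.7 Tg N/yr.
Box B: F(B→C) = (1114.7 + 178.0) − 623.1 = 669.60 Tg N/yr.
Box C: F(C→D) = (669.60 + 350.7) − 415.4 = 604.90 Tg N/yr.
Box D: F(D→E) = (604.90 + 235.2) − 319.8 = 520.30 Tg N/yr.
Box E: F(E→F) = (520.30 + 96.69) − 111.7 = 505.29 Tg N/yr.
Box F throughput = its input = 505.29 Tg N/yr; τ = 138200 / 505.29 = 273.5 yr.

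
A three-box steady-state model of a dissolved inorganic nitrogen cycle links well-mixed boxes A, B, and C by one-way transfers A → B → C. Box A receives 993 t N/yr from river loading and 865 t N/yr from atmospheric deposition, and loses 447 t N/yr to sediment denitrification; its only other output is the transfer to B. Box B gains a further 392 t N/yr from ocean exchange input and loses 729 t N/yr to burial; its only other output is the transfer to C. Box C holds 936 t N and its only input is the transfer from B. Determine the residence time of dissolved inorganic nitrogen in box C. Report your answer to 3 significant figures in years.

Box A: F(A→B) = (993 + 865) − 447 = 1411.0 t N/yr.
Box B: F(B→C) = (1411.0 + 392) − 729 = 1074.0 t N/yr.
Box C throughput = its input = 1074.0 t N/yr; τ = 936 / 1074.0 = 0.8715 yr.

0.872 yr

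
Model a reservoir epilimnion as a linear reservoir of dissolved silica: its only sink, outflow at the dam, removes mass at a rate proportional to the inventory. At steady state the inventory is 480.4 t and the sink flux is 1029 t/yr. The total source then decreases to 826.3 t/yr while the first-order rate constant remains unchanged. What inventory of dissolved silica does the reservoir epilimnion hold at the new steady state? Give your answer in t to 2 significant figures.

390 t

Rate constant k = F/M = 1029 / 480.4 = 2.142 yr⁻¹.
At the new steady state, source = k·M_new ⇒ M_new = 826.3 / 2.142 = 385.8 t.
(Equivalently M_new = M × F_new/F_old = 480.4 × 826.3/1029.)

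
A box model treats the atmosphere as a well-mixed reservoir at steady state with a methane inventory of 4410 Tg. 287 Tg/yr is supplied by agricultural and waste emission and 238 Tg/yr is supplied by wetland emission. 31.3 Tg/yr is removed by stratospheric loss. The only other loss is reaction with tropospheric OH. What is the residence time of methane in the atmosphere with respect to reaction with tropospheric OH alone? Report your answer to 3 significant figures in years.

At steady state ΣF_in = ΣF_out.
ΣF_in = 287 + 238 = 525.00 Tg/yr.
Reaction with tropospheric OH flux = ΣF_in − (31.3) = 525.00 − 31.30 = 493.7 Tg/yr.
τ = M / F = 4410 / 493.7 = 8.933 yr.

8.93 yr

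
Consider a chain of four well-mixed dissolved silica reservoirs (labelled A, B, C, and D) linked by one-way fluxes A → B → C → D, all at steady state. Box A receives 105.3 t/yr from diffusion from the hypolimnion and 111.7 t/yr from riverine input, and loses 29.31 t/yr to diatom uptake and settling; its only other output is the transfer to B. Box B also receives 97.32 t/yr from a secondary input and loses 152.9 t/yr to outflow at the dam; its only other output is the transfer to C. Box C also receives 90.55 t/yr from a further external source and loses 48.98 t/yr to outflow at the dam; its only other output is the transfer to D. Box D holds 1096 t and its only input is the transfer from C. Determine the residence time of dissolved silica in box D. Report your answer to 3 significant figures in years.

Box A: F(A→B) = (105.3 + 111.7) − 29.31 = 187.69 t/yr.
Box B: F(B→C) = (187.69 + 97.32) − 152.9 = 132.11 t/yr.
Box C: F(C→D) = (132.11 + 90.55) − 48.98 = 173.68 t/yr.
Box D throughput = its input = 173.68 t/yr; τ = 1096 / 173.68 = 6.310 yr.

6.31 yr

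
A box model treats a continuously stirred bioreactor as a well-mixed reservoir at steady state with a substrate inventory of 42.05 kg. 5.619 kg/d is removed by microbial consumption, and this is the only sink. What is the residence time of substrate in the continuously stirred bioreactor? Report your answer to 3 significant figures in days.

τ = M / F = 42.05 / 5.619 = 7.484 d.

7.48 d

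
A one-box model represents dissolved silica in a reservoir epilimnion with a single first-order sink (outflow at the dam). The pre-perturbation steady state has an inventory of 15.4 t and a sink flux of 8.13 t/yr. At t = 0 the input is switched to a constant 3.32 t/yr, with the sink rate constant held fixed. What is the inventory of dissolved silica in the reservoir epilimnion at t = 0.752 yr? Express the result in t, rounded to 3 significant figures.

12.4 t

τ = M₀/F₀ = 15.4/8.13 = 1.894 yr; rate constant k = 1/τ.
New steady state M_∞ = F₁/k = F₁·τ = 3.32 × 1.894 = 6.2888 t.
M(t) = M_∞ + (M₀ − M_∞)·e^(−t/τ); t/τ = 0.752/1.894 = 0.3970, so e^(−t/τ) = 0.6723.
M(t) = 6.2888 + 9.111 × 0.6723 = 12.415 t.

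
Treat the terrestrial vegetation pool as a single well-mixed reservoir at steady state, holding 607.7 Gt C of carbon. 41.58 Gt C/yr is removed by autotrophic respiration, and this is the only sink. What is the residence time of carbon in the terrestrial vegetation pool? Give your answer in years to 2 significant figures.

15 yr

τ = M / F = 607.7 / 41.58 = 14.62 yr.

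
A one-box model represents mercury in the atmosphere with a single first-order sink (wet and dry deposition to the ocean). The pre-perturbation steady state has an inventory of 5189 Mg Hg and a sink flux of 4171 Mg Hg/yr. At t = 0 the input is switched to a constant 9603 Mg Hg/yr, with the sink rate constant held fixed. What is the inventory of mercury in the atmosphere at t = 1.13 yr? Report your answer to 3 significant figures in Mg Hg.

τ = M₀/F₀ = 5189/4171 = 1.244 yr; rate constant k = 1/τ.
New steady state M_∞ = F₁/k = F₁·τ = 9603 × 1.244 = 11947 Mg Hg.
M(t) = M_∞ + (M₀ − M_∞)·e^(−t/τ); t/τ = 1.13/1.244 = 0.9083, so e^(−t/τ) = 0.4032.
M(t) = 11947 − 6758 × 0.4032 = 9222.0 Mg Hg.

9220 Mg Hg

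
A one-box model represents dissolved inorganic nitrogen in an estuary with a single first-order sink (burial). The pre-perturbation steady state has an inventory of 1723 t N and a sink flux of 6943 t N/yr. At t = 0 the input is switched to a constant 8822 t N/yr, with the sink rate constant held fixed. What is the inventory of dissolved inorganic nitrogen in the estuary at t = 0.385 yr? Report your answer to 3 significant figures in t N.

τ = M₀/F₀ = 1723/6943 = 0.2482 yr; rate constant k = 1/τ.
New steady state M_∞ = F₁/k = F₁·τ = 8822 × 0.2482 = 2189.3 t N.
M(t) = M_∞ + (M₀ − M_∞)·e^(−t/τ); t/τ = 0.385/0.2482 = 1.551, so e^(−t/τ) = 0.2120.
M(t) = 2189.3 − 466.3 × 0.2120 = 2090.5 t N.

2090 t N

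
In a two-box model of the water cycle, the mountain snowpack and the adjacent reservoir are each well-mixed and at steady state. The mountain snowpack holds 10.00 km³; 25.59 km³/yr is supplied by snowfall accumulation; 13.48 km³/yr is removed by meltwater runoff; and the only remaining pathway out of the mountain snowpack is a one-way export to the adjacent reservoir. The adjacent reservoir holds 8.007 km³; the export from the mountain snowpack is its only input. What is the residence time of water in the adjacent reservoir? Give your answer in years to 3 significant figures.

0.661 yr

Balance the mountain snowpack: ΣF_in = 25.590 km³/yr.
Export to the adjacent reservoir = ΣF_in − (13.48) = 12.110 km³/yr.
At steady state the output of the adjacent reservoir equals its input, 12.110 km³/yr.
τ = M / F = 8.007 / 12.110 = 0.6612 yr.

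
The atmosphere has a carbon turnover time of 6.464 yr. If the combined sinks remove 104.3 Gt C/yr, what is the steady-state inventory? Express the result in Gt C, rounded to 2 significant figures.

670 Gt C

τ = M/F ⇒ M = τ × F = 6.464 × 104.3 = 674.2 Gt C.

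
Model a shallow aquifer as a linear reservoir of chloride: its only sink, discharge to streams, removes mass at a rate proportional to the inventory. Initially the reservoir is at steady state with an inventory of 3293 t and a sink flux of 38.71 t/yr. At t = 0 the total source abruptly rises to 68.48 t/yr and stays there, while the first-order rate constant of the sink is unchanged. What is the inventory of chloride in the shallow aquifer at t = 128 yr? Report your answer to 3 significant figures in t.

τ = M₀/F₀ = 3293/38.71 = 85.07 yr; rate constant k = 1/τ.
New steady state M_∞ = F₁/k = F₁·τ = 68.48 × 85.07 = 5825.5 t.
M(t) = M_∞ + (M₀ − M_∞)·e^(−t/τ); t/τ = 128/85.07 = 1.505, so e^(−t/τ) = 0.2221.
M(t) = 5825.5 − 2532 × 0.2221 = 5263.0 t.

5260 t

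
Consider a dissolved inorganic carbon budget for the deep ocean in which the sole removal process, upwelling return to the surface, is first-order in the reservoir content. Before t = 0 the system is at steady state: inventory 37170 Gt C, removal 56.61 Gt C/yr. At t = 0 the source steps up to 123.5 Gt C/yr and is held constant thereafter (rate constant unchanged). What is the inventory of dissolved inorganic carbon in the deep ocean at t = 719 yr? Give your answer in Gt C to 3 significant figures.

τ = M₀/F₀ = 37170/56.61 = 656.6 yr; rate constant k = 1/τ.
New steady state M_∞ = F₁/k = F₁·τ = 123.5 × 656.6 = 81090 Gt C.
M(t) = M_∞ + (M₀ − M_∞)·e^(−t/τ); t/τ = 719/656.6 = 1.095, so e^(−t/τ) = 0.3345.
M(t) = 81090 − 43920 × 0.3345 = 66397 Gt C.

66400 Gt C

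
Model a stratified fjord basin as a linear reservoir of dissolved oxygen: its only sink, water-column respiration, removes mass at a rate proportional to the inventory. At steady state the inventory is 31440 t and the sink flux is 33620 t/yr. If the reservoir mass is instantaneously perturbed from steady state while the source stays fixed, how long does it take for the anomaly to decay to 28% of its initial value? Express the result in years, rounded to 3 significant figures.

For a linear reservoir the anomaly decays as exp(−t/τ) with τ = M/F = 31440/33620 = 0.9352 yr.
exp(−t/τ) = 0.28 ⇒ t = −τ ln(0.28) = 0.9352 × 1.273 = 1.190 yr.

1.19 yr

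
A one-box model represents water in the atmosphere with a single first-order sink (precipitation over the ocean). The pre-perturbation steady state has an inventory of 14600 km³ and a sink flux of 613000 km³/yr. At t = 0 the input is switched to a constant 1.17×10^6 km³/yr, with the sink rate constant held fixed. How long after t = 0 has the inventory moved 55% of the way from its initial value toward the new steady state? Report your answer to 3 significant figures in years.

τ = M₀/F₀ = 14600/613000 = 0.02382 yr.
The remaining gap fraction is e^(−t/τ); 55% covered ⇒ e^(−t/τ) = 0.450.
t = −τ ln(0.450) = 0.02382 × 0.7985 = 0.01902 yr.

0.0190 yr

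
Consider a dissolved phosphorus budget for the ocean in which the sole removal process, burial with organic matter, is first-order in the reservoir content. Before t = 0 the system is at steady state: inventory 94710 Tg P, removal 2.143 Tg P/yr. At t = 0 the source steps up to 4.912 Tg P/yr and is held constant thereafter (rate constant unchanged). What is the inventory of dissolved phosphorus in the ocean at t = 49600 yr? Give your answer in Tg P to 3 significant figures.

The sink rate constant is k = F₀/M₀ = 2.143/94710 = 2.263×10^-5 yr⁻¹.
Solving dM/dt = F₁ − kM with M(0) = M₀ gives M(t) = F₁/k + (M₀ − F₁/k)·e^(−kt).
F₁/k = 4.912/2.263×10^-5 = 217090 Tg P; kt = 2.263×10^-5 × 49600 = 1.122, e^(−kt) = 0.3255.
M(49600) = 217090 + (94710 − 217090) × 0.3255 = 217090 − 39840 = 177250 Tg P.

177000 Tg P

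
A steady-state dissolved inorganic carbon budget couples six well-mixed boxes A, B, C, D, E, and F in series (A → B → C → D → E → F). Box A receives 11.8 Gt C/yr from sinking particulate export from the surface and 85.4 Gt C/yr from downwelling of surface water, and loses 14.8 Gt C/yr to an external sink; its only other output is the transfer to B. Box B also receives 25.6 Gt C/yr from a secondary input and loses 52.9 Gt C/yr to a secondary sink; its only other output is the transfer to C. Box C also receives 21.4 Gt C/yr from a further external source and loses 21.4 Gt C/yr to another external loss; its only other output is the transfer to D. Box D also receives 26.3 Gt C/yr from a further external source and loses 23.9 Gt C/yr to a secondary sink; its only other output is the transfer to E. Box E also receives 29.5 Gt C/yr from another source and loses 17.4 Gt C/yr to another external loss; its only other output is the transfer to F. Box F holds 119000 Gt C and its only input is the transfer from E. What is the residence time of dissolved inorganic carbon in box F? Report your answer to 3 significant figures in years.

Box A: F(A→B) = (11.8 + 85.4) − 14.8 = 82.400 Gt C/yr.
Box B: F(B→C) = (82.400 + 25.6) − 52.9 = 55.100 Gt C/yr.
Box C: F(C→D) = (55.100 + 21.4) − 21.4 = 55.100 Gt C/yr.
Box D: F(D→E) = (55.100 + 26.3) − 23.9 = 57.500 Gt C/yr.
Box E: F(E→F) = (57.500 + 29.5) − 17.4 = 69.600 Gt C/yr.
Box F throughput = its input = 69.600 Gt C/yr; τ = 119000 / 69.600 = 1710 yr.

1710 yr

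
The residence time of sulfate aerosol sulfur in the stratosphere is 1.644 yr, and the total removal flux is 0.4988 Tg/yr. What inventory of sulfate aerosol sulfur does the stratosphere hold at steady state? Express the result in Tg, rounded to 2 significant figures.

0.82 Tg

τ = M/F ⇒ M = τ × F = 1.644 × 0.4988 = 0.8200 Tg.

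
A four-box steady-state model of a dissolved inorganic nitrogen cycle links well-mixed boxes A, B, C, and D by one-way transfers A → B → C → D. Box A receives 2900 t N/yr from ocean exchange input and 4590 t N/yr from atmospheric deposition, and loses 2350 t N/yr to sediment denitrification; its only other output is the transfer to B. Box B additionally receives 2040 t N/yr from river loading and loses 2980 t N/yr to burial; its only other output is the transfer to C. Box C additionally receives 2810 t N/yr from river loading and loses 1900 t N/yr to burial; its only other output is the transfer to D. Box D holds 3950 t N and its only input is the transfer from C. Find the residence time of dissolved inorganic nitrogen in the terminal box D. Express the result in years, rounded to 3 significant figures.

0.773 yr

Box A: F(A→B) = (2900 + 4590) − 2350 = 5140.0 t N/yr.
Box B: F(B→C) = (5140.0 + 2040) − 2980 = 4200.0 t N/yr.
Box C: F(C→D) = (4200.0 + 2810) − 1900 = 5110.0 t N/yr.
Box D throughput = its input = 5110.0 t N/yr; τ = 3950 / 5110.0 = 0.7730 yr.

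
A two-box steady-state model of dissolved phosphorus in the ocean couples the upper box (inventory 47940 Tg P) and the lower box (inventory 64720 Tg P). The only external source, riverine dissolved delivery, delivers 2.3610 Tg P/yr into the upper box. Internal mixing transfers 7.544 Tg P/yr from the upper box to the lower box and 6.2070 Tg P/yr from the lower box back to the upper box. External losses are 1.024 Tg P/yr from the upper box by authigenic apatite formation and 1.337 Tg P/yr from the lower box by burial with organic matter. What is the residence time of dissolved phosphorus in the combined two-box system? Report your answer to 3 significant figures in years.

Residence time in the combined system uses the total inventory and the total *external* removal — internal exchanges between the two boxes cancel.
M_total = 47940 + 64720 = 112660 Tg P.
ΣF_external_out = 1.024 + 1.337 = 2.3610 Tg P/yr.
τ = M_total / ΣF_ext = 112660 / 2.3610 = 47720 yr.

47700 yr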